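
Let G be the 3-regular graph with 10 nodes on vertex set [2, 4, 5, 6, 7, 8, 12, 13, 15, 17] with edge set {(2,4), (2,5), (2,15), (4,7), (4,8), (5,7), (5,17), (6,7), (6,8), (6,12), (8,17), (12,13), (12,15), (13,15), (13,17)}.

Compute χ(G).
Clique number ω(G) = 3 (lower bound: χ ≥ ω).
The clique on [12, 13, 15] has size 3, forcing χ ≥ 3, and the coloring below uses 3 colors, so χ(G) = 3.
A valid 3-coloring: color 1: [2, 7, 8, 13]; color 2: [4, 5, 6, 15]; color 3: [12, 17].

χ(G) = 3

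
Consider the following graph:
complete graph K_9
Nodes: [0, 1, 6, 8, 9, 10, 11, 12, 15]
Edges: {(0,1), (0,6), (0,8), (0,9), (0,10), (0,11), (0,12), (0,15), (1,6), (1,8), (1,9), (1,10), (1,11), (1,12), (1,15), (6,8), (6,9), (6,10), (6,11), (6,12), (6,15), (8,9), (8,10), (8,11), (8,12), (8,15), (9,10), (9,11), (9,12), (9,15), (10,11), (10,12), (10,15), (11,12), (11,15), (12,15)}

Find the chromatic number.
χ(G) = 9

Clique number ω(G) = 9 (lower bound: χ ≥ ω).
The clique on [0, 1, 6, 8, 9, 10, 11, 12, 15] has size 9, forcing χ ≥ 9, and the coloring below uses 9 colors, so χ(G) = 9.
A valid 9-coloring: color 1: [8]; color 2: [11]; color 3: [9]; color 4: [6]; color 5: [15]; color 6: [12]; color 7: [0]; color 8: [10]; color 9: [1].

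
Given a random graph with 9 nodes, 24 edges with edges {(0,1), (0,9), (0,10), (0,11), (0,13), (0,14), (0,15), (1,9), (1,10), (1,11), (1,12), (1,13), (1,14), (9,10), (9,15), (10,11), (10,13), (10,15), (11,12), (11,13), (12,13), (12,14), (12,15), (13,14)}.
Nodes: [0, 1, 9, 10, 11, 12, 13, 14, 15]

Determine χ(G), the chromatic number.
Clique number ω(G) = 5 (lower bound: χ ≥ ω).
The clique on [0, 1, 10, 11, 13] has size 5, forcing χ ≥ 5, and the coloring below uses 5 colors, so χ(G) = 5.
A valid 5-coloring: color 1: [0, 12]; color 2: [1, 15]; color 3: [9, 13]; color 4: [10, 14]; color 5: [11].

χ(G) = 5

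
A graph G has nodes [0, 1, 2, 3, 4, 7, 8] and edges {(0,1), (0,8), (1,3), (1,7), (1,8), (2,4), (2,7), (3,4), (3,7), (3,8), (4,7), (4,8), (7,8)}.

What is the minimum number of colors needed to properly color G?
Clique number ω(G) = 4 (lower bound: χ ≥ ω).
The clique on [1, 3, 7, 8] has size 4, forcing χ ≥ 4, and the coloring below uses 4 colors, so χ(G) = 4.
A valid 4-coloring: color 1: [0, 7]; color 2: [2, 8]; color 3: [1, 4]; color 4: [3].

χ(G) = 4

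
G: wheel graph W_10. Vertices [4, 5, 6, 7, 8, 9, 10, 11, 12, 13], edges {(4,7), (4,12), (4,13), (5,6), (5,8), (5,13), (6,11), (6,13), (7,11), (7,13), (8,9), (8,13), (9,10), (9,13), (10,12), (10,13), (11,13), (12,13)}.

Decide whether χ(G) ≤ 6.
Yes, G is 6-colorable

A valid 6-coloring: color 1: [13]; color 2: [4, 5, 10, 11]; color 3: [6, 7, 9, 12]; color 4: [8].
(χ(G) = 4 ≤ 6.)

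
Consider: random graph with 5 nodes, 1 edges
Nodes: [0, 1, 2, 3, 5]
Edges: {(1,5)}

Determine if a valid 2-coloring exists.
A valid 2-coloring: color 1: [0, 2, 3, 5]; color 2: [1].
(χ(G) = 2 ≤ 2.)

Yes, G is 2-colorable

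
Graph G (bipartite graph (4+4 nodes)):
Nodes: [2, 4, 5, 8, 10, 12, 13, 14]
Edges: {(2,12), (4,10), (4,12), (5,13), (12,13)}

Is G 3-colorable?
A valid 3-coloring: color 1: [5, 8, 10, 12, 14]; color 2: [2, 4, 13].
(χ(G) = 2 ≤ 3.)

Yes, G is 3-colorable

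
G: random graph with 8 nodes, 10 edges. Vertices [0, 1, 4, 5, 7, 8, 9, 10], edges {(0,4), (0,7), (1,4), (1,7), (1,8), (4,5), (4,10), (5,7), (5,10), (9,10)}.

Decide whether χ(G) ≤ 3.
Yes, G is 3-colorable

A valid 3-coloring: color 1: [4, 7, 8, 9]; color 2: [0, 1, 5]; color 3: [10].
(χ(G) = 3 ≤ 3.)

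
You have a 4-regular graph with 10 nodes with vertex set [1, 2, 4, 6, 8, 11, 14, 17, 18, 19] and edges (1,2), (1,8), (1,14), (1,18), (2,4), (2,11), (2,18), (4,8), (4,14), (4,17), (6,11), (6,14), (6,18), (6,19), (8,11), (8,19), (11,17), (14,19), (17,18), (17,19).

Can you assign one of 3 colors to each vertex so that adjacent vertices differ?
A valid 3-coloring: color 1: [11, 14, 18]; color 2: [1, 4, 19]; color 3: [2, 6, 8, 17].
(χ(G) = 3 ≤ 3.)

Yes, G is 3-colorable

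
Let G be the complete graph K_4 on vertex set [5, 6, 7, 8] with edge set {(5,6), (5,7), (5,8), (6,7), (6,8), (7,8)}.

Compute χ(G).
Clique number ω(G) = 4 (lower bound: χ ≥ ω).
The clique on [5, 6, 7, 8] has size 4, forcing χ ≥ 4, and the coloring below uses 4 colors, so χ(G) = 4.
A valid 4-coloring: color 1: [7]; color 2: [6]; color 3: [8]; color 4: [5].

χ(G) = 4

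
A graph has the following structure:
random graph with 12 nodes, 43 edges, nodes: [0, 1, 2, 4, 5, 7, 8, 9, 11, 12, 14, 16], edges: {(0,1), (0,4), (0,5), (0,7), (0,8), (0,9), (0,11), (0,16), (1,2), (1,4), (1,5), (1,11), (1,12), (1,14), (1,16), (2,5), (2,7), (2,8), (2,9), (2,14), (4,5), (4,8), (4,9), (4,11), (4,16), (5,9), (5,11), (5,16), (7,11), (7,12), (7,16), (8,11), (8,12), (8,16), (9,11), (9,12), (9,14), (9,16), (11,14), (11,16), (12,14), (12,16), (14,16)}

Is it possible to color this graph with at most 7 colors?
A valid 7-coloring: color 1: [2, 16]; color 2: [11, 12]; color 3: [1, 7, 8, 9]; color 4: [0, 14]; color 5: [5]; color 6: [4].
(χ(G) = 6 ≤ 7.)

Yes, G is 7-colorable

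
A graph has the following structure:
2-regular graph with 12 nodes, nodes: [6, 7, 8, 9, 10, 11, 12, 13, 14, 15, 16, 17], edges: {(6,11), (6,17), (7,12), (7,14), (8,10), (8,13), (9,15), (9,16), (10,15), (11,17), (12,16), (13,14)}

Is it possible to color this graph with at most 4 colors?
Yes, G is 4-colorable

A valid 4-coloring: color 1: [7, 10, 11, 13, 16]; color 2: [8, 12, 14, 15, 17]; color 3: [6, 9].
(χ(G) = 3 ≤ 4.)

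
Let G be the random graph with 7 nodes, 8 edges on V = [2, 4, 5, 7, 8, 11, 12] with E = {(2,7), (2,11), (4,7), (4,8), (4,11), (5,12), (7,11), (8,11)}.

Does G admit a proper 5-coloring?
A valid 5-coloring: color 1: [11, 12]; color 2: [5, 7, 8]; color 3: [2, 4].
(χ(G) = 3 ≤ 5.)

Yes, G is 5-colorable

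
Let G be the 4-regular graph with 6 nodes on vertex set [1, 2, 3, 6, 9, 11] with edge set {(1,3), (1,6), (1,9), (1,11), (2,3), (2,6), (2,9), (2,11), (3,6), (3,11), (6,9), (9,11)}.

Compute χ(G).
χ(G) = 3

Clique number ω(G) = 3 (lower bound: χ ≥ ω).
The clique on [1, 9, 11] has size 3, forcing χ ≥ 3, and the coloring below uses 3 colors, so χ(G) = 3.
A valid 3-coloring: color 1: [3, 9]; color 2: [1, 2]; color 3: [6, 11].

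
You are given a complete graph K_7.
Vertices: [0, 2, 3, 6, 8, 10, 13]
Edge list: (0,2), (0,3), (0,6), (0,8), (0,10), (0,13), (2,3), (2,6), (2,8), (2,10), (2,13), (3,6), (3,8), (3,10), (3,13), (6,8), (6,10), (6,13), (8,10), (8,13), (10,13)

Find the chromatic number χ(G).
Clique number ω(G) = 7 (lower bound: χ ≥ ω).
The clique on [0, 2, 3, 6, 8, 10, 13] has size 7, forcing χ ≥ 7, and the coloring below uses 7 colors, so χ(G) = 7.
A valid 7-coloring: color 1: [10]; color 2: [13]; color 3: [2]; color 4: [3]; color 5: [0]; color 6: [6]; color 7: [8].

χ(G) = 7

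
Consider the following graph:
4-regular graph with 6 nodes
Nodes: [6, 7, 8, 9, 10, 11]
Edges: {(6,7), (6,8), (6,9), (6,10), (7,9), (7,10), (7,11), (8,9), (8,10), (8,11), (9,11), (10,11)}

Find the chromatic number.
χ(G) = 3

Clique number ω(G) = 3 (lower bound: χ ≥ ω).
The clique on [8, 9, 11] has size 3, forcing χ ≥ 3, and the coloring below uses 3 colors, so χ(G) = 3.
A valid 3-coloring: color 1: [9, 10]; color 2: [7, 8]; color 3: [6, 11].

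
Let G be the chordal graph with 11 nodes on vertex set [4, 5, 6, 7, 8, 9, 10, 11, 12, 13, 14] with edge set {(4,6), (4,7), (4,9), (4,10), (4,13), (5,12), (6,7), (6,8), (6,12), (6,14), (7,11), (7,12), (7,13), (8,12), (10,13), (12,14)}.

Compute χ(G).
Clique number ω(G) = 3 (lower bound: χ ≥ ω).
The clique on [4, 10, 13] has size 3, forcing χ ≥ 3, and the coloring below uses 3 colors, so χ(G) = 3.
A valid 3-coloring: color 1: [4, 11, 12]; color 2: [5, 6, 9, 13]; color 3: [7, 8, 10, 14].

χ(G) = 3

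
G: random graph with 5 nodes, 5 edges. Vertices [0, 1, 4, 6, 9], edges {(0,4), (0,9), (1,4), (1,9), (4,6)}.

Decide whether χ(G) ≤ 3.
A valid 3-coloring: color 1: [4, 9]; color 2: [0, 1, 6].
(χ(G) = 2 ≤ 3.)

Yes, G is 3-colorable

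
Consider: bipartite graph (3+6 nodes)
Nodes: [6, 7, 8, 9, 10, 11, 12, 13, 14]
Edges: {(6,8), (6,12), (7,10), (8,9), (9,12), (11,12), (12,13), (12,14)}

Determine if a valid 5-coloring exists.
A valid 5-coloring: color 1: [7, 8, 12]; color 2: [6, 9, 10, 11, 13, 14].
(χ(G) = 2 ≤ 5.)

Yes, G is 5-colorable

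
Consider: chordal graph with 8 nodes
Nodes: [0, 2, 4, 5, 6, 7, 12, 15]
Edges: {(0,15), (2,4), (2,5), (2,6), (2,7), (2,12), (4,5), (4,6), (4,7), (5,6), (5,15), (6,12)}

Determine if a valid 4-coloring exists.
A valid 4-coloring: color 1: [2, 15]; color 2: [0, 4, 12]; color 3: [6, 7]; color 4: [5].
(χ(G) = 4 ≤ 4.)

Yes, G is 4-colorable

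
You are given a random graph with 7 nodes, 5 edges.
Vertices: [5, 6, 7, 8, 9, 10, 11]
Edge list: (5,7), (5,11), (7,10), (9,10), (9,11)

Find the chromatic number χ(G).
χ(G) = 3

Clique number ω(G) = 2 (lower bound: χ ≥ ω).
Odd cycle [7, 10, 9, 11, 5] needs 3 colors (χ ≥ 3).
The coloring below uses 3 colors, so χ(G) = 3.
A valid 3-coloring: color 1: [6, 8, 10, 11]; color 2: [5, 9]; color 3: [7].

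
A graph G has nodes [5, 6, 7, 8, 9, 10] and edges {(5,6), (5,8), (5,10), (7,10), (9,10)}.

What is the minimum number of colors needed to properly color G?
χ(G) = 2

Clique number ω(G) = 2 (lower bound: χ ≥ ω).
The graph is bipartite (no odd cycle), so 2 colors suffice: χ(G) = 2.
A valid 2-coloring: color 1: [6, 8, 10]; color 2: [5, 7, 9].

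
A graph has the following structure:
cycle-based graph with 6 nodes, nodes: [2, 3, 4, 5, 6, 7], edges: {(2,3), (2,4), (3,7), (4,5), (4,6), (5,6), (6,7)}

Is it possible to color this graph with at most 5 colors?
Yes, G is 5-colorable

A valid 5-coloring: color 1: [3, 4]; color 2: [2, 6]; color 3: [5, 7].
(χ(G) = 3 ≤ 5.)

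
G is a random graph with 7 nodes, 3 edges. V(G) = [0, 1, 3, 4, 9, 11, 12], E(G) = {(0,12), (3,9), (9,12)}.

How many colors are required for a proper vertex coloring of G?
χ(G) = 2

Clique number ω(G) = 2 (lower bound: χ ≥ ω).
The graph is bipartite (no odd cycle), so 2 colors suffice: χ(G) = 2.
A valid 2-coloring: color 1: [1, 3, 4, 11, 12]; color 2: [0, 9].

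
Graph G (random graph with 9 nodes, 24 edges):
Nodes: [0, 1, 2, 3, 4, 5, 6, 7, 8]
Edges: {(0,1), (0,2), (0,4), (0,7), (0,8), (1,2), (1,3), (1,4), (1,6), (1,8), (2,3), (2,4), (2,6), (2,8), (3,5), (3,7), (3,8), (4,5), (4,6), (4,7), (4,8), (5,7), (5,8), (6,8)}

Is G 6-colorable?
A valid 6-coloring: color 1: [7, 8]; color 2: [3, 4]; color 3: [1, 5]; color 4: [2]; color 5: [0, 6].
(χ(G) = 5 ≤ 6.)

Yes, G is 6-colorable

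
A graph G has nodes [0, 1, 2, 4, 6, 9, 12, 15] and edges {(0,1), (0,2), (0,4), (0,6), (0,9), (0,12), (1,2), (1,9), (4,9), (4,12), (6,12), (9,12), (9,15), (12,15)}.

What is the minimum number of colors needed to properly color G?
χ(G) = 4

Clique number ω(G) = 4 (lower bound: χ ≥ ω).
The clique on [0, 4, 9, 12] has size 4, forcing χ ≥ 4, and the coloring below uses 4 colors, so χ(G) = 4.
A valid 4-coloring: color 1: [0, 15]; color 2: [2, 6, 9]; color 3: [1, 12]; color 4: [4].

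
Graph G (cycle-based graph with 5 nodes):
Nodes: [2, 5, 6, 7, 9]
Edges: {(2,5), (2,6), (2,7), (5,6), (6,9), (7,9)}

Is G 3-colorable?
A valid 3-coloring: color 1: [6, 7]; color 2: [2, 9]; color 3: [5].
(χ(G) = 3 ≤ 3.)

Yes, G is 3-colorable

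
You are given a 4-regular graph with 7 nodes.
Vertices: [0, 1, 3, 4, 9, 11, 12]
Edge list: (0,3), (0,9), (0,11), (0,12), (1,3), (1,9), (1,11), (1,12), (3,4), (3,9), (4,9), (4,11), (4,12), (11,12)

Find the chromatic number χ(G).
Clique number ω(G) = 3 (lower bound: χ ≥ ω).
The clique on [0, 11, 12] has size 3, forcing χ ≥ 3, and the coloring below uses 3 colors, so χ(G) = 3.
A valid 3-coloring: color 1: [9, 11]; color 2: [0, 1, 4]; color 3: [3, 12].

χ(G) = 3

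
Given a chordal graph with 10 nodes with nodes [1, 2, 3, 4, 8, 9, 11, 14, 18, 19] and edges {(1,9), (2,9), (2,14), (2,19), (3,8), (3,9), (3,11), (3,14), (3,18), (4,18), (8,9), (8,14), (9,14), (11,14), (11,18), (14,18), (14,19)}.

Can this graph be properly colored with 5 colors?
A valid 5-coloring: color 1: [1, 4, 14]; color 2: [2, 3]; color 3: [9, 18, 19]; color 4: [8, 11].
(χ(G) = 4 ≤ 5.)

Yes, G is 5-colorable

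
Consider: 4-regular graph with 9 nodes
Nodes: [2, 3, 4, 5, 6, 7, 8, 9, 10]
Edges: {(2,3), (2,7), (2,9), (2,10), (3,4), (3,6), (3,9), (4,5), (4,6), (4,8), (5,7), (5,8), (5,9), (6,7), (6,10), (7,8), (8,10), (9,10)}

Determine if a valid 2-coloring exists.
The clique on vertices [2, 9, 10] has size 3 > 2, so it alone needs 3 colors.

No, G is not 2-colorable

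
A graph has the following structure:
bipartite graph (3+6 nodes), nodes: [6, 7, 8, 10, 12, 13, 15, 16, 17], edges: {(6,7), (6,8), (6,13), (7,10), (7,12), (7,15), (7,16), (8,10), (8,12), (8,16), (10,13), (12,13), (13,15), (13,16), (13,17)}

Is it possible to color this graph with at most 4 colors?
Yes, G is 4-colorable

A valid 4-coloring: color 1: [7, 8, 13]; color 2: [6, 10, 12, 15, 16, 17].
(χ(G) = 2 ≤ 4.)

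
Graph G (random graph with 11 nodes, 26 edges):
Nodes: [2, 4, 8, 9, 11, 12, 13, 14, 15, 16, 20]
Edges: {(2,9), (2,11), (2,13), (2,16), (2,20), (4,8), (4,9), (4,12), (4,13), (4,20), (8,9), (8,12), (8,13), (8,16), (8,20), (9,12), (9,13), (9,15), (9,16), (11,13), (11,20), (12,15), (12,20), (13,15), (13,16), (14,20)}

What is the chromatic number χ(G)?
Clique number ω(G) = 4 (lower bound: χ ≥ ω).
The clique on [4, 8, 9, 12] has size 4, forcing χ ≥ 4, and the coloring below uses 4 colors, so χ(G) = 4.
A valid 4-coloring: color 1: [9, 20]; color 2: [12, 13, 14]; color 3: [2, 8, 15]; color 4: [4, 11, 16].

χ(G) = 4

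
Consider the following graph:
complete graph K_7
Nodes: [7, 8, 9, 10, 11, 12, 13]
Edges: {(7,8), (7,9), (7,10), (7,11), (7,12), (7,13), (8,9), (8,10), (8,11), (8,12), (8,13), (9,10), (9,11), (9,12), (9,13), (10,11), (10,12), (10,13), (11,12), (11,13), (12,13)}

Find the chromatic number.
χ(G) = 7

Clique number ω(G) = 7 (lower bound: χ ≥ ω).
The clique on [7, 8, 9, 10, 11, 12, 13] has size 7, forcing χ ≥ 7, and the coloring below uses 7 colors, so χ(G) = 7.
A valid 7-coloring: color 1: [10]; color 2: [8]; color 3: [9]; color 4: [11]; color 5: [7]; color 6: [12]; color 7: [13].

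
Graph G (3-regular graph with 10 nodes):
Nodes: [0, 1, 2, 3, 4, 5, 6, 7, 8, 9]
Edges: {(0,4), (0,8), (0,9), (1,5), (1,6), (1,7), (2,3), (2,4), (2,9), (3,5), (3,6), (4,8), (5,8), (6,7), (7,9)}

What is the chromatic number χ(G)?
χ(G) = 3

Clique number ω(G) = 3 (lower bound: χ ≥ ω).
The clique on [0, 4, 8] has size 3, forcing χ ≥ 3, and the coloring below uses 3 colors, so χ(G) = 3.
A valid 3-coloring: color 1: [4, 5, 6, 9]; color 2: [2, 7, 8]; color 3: [0, 1, 3].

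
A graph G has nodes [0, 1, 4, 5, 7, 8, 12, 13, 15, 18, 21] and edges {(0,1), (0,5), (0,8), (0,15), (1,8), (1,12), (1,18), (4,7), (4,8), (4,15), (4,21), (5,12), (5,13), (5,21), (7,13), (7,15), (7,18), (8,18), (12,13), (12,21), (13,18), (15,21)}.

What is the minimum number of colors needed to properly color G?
Clique number ω(G) = 3 (lower bound: χ ≥ ω).
Suppose a proper 3-coloring c exists. The clique [0, 1, 8] takes 3 distinct colors; by symmetry let c(0) = 1, c(1) = 2, c(8) = 3.
- Vertex 18: neighbors [1, 8] already have colors [2, 3] ⇒ c(18) = 1.
- Vertex 4: neighbors [8] already have colors [3]; try each remaining color.
- Case c(4) = 1:
  - Vertex 5: neighbors [0] already have colors [1]; try each remaining color.
  - Case c(5) = 2:
    - Vertex 13: neighbors [18, 5] already have colors [1, 2] ⇒ c(13) = 3.
    - Vertex 21: neighbors [4, 5] already have colors [1, 2] ⇒ c(21) = 3.
    - Vertex 7: neighbors [4, 13] already have colors [1, 3] ⇒ c(7) = 2.
    - Vertex 15: neighbors [0, 7, 21] already have colors [1, 2, 3] — all 3 colors blocked. Contradiction.
  - Case c(5) = 3:
    - Vertex 12: neighbors [1, 5] already have colors [2, 3] ⇒ c(12) = 1.
    - Vertex 13: neighbors [12, 5] already have colors [1, 3] ⇒ c(13) = 2.
    - Vertex 7: neighbors [4, 13] already have colors [1, 2] ⇒ c(7) = 3.
    - Vertex 15: neighbors [0, 7] already have colors [1, 3] ⇒ c(15) = 2.
    - Vertex 21: neighbors [4, 15, 5] already have colors [1, 2, 3] — all 3 colors blocked. Contradiction.
- Case c(4) = 2:
  - Vertex 7: neighbors [18, 4] already have colors [1, 2] ⇒ c(7) = 3.
  - Vertex 15: neighbors [0, 4, 7] already have colors [1, 2, 3] — all 3 colors blocked. Contradiction.
Every case ends in a contradiction, so G has no proper 3-coloring (χ ≥ 4).
The coloring below uses 4 colors, so χ(G) = 4.
A valid 4-coloring: color 1: [5, 7, 8]; color 2: [0, 4, 12, 18]; color 3: [1, 13, 21]; color 4: [15].

χ(G) = 4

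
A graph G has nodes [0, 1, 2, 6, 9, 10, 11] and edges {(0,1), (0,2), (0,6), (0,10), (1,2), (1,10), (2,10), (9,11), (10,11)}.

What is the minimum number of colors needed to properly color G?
χ(G) = 4

Clique number ω(G) = 4 (lower bound: χ ≥ ω).
The clique on [0, 1, 2, 10] has size 4, forcing χ ≥ 4, and the coloring below uses 4 colors, so χ(G) = 4.
A valid 4-coloring: color 1: [6, 9, 10]; color 2: [0, 11]; color 3: [1]; color 4: [2].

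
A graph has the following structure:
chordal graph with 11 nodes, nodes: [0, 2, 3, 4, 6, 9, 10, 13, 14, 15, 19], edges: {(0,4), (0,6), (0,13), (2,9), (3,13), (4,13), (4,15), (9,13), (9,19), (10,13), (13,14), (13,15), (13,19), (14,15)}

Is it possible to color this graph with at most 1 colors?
The clique on vertices [0, 4, 13] has size 3 > 1, so it alone needs 3 colors.

No, G is not 1-colorable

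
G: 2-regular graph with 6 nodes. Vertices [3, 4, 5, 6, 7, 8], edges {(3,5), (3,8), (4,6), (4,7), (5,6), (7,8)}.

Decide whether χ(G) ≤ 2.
A valid 2-coloring: color 1: [3, 6, 7]; color 2: [4, 5, 8].
(χ(G) = 2 ≤ 2.)

Yes, G is 2-colorable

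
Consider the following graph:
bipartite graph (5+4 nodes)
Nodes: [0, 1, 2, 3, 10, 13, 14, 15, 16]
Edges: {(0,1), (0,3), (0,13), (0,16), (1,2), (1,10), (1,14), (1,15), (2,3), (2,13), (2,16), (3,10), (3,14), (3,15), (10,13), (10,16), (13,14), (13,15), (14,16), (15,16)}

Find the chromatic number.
Clique number ω(G) = 2 (lower bound: χ ≥ ω).
The graph is bipartite (no odd cycle), so 2 colors suffice: χ(G) = 2.
A valid 2-coloring: color 1: [1, 3, 13, 16]; color 2: [0, 2, 10, 14, 15].

χ(G) = 2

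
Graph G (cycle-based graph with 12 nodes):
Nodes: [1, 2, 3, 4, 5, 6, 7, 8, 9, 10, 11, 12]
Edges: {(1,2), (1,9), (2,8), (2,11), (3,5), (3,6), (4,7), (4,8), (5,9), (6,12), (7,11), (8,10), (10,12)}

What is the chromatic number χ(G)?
χ(G) = 3

Clique number ω(G) = 2 (lower bound: χ ≥ ω).
Odd cycle [4, 7, 11, 2, 8] needs 3 colors (χ ≥ 3).
The coloring below uses 3 colors, so χ(G) = 3.
A valid 3-coloring: color 1: [1, 5, 6, 7, 8]; color 2: [2, 3, 4, 9, 12]; color 3: [10, 11].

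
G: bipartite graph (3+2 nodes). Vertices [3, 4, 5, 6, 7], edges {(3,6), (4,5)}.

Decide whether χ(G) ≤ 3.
Yes, G is 3-colorable

A valid 3-coloring: color 1: [5, 6, 7]; color 2: [3, 4].
(χ(G) = 2 ≤ 3.)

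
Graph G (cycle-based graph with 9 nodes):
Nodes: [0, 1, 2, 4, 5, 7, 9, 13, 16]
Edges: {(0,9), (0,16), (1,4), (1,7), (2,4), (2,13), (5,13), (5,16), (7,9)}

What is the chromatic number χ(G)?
χ(G) = 3

Clique number ω(G) = 2 (lower bound: χ ≥ ω).
Odd cycle [5, 13, 2, 4, 1, 7, 9, 0, 16] needs 3 colors (χ ≥ 3).
The coloring below uses 3 colors, so χ(G) = 3.
A valid 3-coloring: color 1: [0, 1, 2, 5]; color 2: [4, 7, 13, 16]; color 3: [9].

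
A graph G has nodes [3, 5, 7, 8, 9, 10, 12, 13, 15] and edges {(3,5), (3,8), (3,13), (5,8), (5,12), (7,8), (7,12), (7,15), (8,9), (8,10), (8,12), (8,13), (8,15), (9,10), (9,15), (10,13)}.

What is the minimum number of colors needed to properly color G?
χ(G) = 3

Clique number ω(G) = 3 (lower bound: χ ≥ ω).
The clique on [3, 8, 13] has size 3, forcing χ ≥ 3, and the coloring below uses 3 colors, so χ(G) = 3.
A valid 3-coloring: color 1: [8]; color 2: [5, 7, 9, 13]; color 3: [3, 10, 12, 15].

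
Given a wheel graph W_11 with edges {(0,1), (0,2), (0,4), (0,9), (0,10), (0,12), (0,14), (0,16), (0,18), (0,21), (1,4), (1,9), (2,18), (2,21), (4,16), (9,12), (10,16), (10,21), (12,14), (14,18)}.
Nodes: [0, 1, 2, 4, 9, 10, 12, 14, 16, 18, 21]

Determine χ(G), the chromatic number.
Clique number ω(G) = 3 (lower bound: χ ≥ ω).
The clique on [0, 1, 9] has size 3, forcing χ ≥ 3, and the coloring below uses 3 colors, so χ(G) = 3.
A valid 3-coloring: color 1: [0]; color 2: [1, 12, 16, 18, 21]; color 3: [2, 4, 9, 10, 14].

χ(G) = 3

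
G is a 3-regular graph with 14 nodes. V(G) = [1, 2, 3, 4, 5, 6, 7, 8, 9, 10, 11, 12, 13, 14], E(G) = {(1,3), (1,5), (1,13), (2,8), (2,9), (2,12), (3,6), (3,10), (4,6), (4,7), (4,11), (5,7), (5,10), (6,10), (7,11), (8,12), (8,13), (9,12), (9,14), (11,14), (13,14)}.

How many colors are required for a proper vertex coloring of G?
χ(G) = 3

Clique number ω(G) = 3 (lower bound: χ ≥ ω).
The clique on [2, 8, 12] has size 3, forcing χ ≥ 3, and the coloring below uses 3 colors, so χ(G) = 3.
A valid 3-coloring: color 1: [1, 6, 8, 9, 11]; color 2: [3, 4, 5, 12, 14]; color 3: [2, 7, 10, 13].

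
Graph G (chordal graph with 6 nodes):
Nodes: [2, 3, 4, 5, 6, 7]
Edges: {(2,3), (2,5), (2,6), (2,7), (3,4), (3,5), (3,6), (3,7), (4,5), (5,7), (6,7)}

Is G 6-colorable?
A valid 6-coloring: color 1: [3]; color 2: [5, 6]; color 3: [4, 7]; color 4: [2].
(χ(G) = 4 ≤ 6.)

Yes, G is 6-colorable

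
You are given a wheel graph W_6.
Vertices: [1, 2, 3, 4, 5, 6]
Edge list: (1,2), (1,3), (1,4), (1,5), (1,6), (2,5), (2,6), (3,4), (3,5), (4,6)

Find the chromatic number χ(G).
χ(G) = 4

Clique number ω(G) = 3 (lower bound: χ ≥ ω).
Odd cycle [6, 4, 3, 5, 2] needs 3 colors (χ ≥ 3).
Vertex 1 is adjacent to every vertex of [2, 3, 4, 5, 6], which already need 3 colors among themselves, so 1 needs a new color (χ ≥ 4).
The coloring below uses 4 colors, so χ(G) = 4.
A valid 4-coloring: color 1: [1]; color 2: [5, 6]; color 3: [2, 4]; color 4: [3].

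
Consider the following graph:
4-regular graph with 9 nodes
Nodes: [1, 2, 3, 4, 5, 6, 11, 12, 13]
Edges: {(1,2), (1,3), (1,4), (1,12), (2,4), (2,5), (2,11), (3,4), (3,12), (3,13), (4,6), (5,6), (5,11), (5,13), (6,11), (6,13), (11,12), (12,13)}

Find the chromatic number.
Clique number ω(G) = 3 (lower bound: χ ≥ ω).
The clique on [1, 2, 4] has size 3, forcing χ ≥ 3, and the coloring below uses 3 colors, so χ(G) = 3.
A valid 3-coloring: color 1: [2, 3, 6]; color 2: [1, 11, 13]; color 3: [4, 5, 12].

χ(G) = 3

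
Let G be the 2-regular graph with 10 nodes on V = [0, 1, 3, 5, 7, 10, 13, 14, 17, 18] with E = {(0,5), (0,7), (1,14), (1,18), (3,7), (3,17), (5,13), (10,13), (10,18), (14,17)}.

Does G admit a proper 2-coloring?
A valid 2-coloring: color 1: [0, 3, 13, 14, 18]; color 2: [1, 5, 7, 10, 17].
(χ(G) = 2 ≤ 2.)

Yes, G is 2-colorable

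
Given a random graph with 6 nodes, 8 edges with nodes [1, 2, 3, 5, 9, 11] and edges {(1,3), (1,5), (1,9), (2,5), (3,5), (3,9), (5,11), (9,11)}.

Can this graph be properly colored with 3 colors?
A valid 3-coloring: color 1: [5, 9]; color 2: [1, 2, 11]; color 3: [3].
(χ(G) = 3 ≤ 3.)

Yes, G is 3-colorable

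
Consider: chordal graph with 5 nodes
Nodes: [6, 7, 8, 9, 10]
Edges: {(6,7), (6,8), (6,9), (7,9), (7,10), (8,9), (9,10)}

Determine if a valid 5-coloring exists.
A valid 5-coloring: color 1: [9]; color 2: [7, 8]; color 3: [6, 10].
(χ(G) = 3 ≤ 5.)

Yes, G is 5-colorable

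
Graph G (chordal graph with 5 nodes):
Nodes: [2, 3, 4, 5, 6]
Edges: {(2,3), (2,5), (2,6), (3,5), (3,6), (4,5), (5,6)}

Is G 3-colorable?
The clique on vertices [2, 3, 5, 6] has size 4 > 3, so it alone needs 4 colors.

No, G is not 3-colorable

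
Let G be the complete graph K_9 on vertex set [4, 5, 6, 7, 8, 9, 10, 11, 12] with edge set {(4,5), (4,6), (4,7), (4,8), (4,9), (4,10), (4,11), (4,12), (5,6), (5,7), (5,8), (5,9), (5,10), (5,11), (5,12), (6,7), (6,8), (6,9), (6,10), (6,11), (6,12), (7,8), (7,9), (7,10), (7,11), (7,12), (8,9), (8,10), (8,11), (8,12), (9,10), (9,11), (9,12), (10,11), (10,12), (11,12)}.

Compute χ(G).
χ(G) = 9

Clique number ω(G) = 9 (lower bound: χ ≥ ω).
The clique on [4, 5, 6, 7, 8, 9, 10, 11, 12] has size 9, forcing χ ≥ 9, and the coloring below uses 9 colors, so χ(G) = 9.
A valid 9-coloring: color 1: [6]; color 2: [5]; color 3: [4]; color 4: [8]; color 5: [9]; color 6: [7]; color 7: [12]; color 8: [11]; color 9: [10].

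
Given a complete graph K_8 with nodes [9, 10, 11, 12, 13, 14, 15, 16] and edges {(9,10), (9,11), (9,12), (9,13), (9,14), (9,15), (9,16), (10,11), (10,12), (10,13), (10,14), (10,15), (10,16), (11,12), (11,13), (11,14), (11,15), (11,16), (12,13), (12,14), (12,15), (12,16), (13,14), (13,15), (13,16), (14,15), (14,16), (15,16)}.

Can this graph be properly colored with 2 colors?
No, G is not 2-colorable

The clique on vertices [9, 10, 11, 12, 13, 14, 15, 16] has size 8 > 2, so it alone needs 8 colors.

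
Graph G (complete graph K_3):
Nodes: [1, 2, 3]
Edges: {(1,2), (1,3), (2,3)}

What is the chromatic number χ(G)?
χ(G) = 3

Clique number ω(G) = 3 (lower bound: χ ≥ ω).
The clique on [1, 2, 3] has size 3, forcing χ ≥ 3, and the coloring below uses 3 colors, so χ(G) = 3.
A valid 3-coloring: color 1: [3]; color 2: [2]; color 3: [1].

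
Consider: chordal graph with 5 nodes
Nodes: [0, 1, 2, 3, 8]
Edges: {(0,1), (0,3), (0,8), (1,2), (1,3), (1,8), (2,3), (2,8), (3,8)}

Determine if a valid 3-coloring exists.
The clique on vertices [0, 1, 3, 8] has size 4 > 3, so it alone needs 4 colors.

No, G is not 3-colorable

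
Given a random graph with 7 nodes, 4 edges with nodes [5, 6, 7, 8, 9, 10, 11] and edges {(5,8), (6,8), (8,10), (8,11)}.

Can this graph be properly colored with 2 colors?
A valid 2-coloring: color 1: [7, 8, 9]; color 2: [5, 6, 10, 11].
(χ(G) = 2 ≤ 2.)

Yes, G is 2-colorable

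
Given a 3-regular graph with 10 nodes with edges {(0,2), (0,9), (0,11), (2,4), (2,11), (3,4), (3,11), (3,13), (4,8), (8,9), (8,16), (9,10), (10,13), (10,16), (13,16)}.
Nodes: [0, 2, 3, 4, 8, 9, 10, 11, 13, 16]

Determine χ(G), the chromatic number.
Clique number ω(G) = 3 (lower bound: χ ≥ ω).
The clique on [0, 2, 11] has size 3, forcing χ ≥ 3, and the coloring below uses 3 colors, so χ(G) = 3.
A valid 3-coloring: color 1: [4, 9, 11, 13]; color 2: [0, 3, 8, 10]; color 3: [2, 16].

χ(G) = 3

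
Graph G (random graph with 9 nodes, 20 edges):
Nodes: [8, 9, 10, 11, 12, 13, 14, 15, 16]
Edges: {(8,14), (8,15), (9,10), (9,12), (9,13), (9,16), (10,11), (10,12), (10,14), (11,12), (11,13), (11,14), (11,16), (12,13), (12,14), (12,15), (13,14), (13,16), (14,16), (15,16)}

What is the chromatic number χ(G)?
Clique number ω(G) = 4 (lower bound: χ ≥ ω).
The clique on [11, 13, 14, 16] has size 4, forcing χ ≥ 4, and the coloring below uses 4 colors, so χ(G) = 4.
A valid 4-coloring: color 1: [8, 12, 16]; color 2: [9, 14, 15]; color 3: [10, 13]; color 4: [11].

χ(G) = 4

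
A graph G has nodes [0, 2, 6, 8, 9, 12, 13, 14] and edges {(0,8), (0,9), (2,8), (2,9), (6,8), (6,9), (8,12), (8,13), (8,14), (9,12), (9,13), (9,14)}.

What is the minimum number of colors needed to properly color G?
Clique number ω(G) = 2 (lower bound: χ ≥ ω).
The graph is bipartite (no odd cycle), so 2 colors suffice: χ(G) = 2.
A valid 2-coloring: color 1: [8, 9]; color 2: [0, 2, 6, 12, 13, 14].

χ(G) = 2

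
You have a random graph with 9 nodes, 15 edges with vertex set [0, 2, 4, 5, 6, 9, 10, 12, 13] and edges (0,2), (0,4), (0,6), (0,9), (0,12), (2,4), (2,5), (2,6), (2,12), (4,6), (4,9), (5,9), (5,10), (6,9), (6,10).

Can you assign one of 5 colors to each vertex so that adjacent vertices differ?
Yes, G is 5-colorable

A valid 5-coloring: color 1: [0, 10, 13]; color 2: [2, 9]; color 3: [5, 6, 12]; color 4: [4].
(χ(G) = 4 ≤ 5.)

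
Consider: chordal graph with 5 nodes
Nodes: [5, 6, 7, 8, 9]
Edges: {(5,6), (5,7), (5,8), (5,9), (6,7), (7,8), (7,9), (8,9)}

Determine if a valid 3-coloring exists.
No, G is not 3-colorable

The clique on vertices [5, 7, 8, 9] has size 4 > 3, so it alone needs 4 colors.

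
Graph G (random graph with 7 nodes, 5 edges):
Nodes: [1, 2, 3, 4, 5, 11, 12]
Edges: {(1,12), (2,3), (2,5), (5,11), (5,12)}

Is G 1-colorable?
Edge (1,12) forces its endpoints to differ, so 1 color is not enough.

No, G is not 1-colorable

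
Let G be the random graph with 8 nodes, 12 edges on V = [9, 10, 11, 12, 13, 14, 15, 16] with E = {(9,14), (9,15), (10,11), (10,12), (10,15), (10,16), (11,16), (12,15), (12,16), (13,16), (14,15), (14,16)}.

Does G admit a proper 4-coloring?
A valid 4-coloring: color 1: [15, 16]; color 2: [10, 13, 14]; color 3: [9, 11, 12].
(χ(G) = 3 ≤ 4.)

Yes, G is 4-colorable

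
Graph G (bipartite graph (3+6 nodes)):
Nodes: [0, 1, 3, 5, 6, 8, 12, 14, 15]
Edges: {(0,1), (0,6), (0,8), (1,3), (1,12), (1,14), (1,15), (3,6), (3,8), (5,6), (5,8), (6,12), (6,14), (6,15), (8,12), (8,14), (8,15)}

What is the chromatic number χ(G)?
χ(G) = 2

Clique number ω(G) = 2 (lower bound: χ ≥ ω).
The graph is bipartite (no odd cycle), so 2 colors suffice: χ(G) = 2.
A valid 2-coloring: color 1: [1, 6, 8]; color 2: [0, 3, 5, 12, 14, 15].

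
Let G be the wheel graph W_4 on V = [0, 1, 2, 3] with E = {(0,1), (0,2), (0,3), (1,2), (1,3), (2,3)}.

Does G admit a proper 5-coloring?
Yes, G is 5-colorable

A valid 5-coloring: color 1: [1]; color 2: [2]; color 3: [0]; color 4: [3].
(χ(G) = 4 ≤ 5.)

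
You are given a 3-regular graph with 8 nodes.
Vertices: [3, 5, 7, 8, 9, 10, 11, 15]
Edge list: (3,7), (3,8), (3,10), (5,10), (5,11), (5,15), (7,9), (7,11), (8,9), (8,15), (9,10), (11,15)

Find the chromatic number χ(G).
χ(G) = 3

Clique number ω(G) = 3 (lower bound: χ ≥ ω).
The clique on [5, 11, 15] has size 3, forcing χ ≥ 3, and the coloring below uses 3 colors, so χ(G) = 3.
A valid 3-coloring: color 1: [8, 10, 11]; color 2: [3, 5, 9]; color 3: [7, 15].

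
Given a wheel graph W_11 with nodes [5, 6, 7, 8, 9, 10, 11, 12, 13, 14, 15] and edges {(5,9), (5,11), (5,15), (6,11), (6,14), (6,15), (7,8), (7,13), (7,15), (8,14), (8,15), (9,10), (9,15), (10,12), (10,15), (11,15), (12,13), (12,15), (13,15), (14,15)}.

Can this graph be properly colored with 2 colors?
The clique on vertices [5, 9, 15] has size 3 > 2, so it alone needs 3 colors.

No, G is not 2-colorable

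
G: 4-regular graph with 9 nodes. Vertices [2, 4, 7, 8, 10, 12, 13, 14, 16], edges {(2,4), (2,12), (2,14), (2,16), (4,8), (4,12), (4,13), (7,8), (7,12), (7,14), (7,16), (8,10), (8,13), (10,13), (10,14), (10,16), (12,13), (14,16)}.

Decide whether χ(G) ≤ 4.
A valid 4-coloring: color 1: [8, 12, 16]; color 2: [4, 7, 10]; color 3: [13, 14]; color 4: [2].
(χ(G) = 4 ≤ 4.)

Yes, G is 4-colorable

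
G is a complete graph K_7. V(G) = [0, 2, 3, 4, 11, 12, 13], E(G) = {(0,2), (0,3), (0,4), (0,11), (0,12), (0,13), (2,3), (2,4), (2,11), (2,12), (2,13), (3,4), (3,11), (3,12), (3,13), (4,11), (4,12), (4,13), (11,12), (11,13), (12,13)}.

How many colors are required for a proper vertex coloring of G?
χ(G) = 7

Clique number ω(G) = 7 (lower bound: χ ≥ ω).
The clique on [0, 2, 3, 4, 11, 12, 13] has size 7, forcing χ ≥ 7, and the coloring below uses 7 colors, so χ(G) = 7.
A valid 7-coloring: color 1: [4]; color 2: [2]; color 3: [12]; color 4: [11]; color 5: [0]; color 6: [13]; color 7: [3].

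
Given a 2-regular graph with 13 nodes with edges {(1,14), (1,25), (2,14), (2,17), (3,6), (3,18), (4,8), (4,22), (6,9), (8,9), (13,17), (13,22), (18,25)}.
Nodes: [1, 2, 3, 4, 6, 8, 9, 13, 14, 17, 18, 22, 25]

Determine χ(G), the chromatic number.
Clique number ω(G) = 2 (lower bound: χ ≥ ω).
Odd cycle [1, 25, 18, 3, 6, 9, 8, 4, 22, 13, 17, 2, 14] needs 3 colors (χ ≥ 3).
The coloring below uses 3 colors, so χ(G) = 3.
A valid 3-coloring: color 1: [2, 3, 4, 9, 13, 25]; color 2: [6, 8, 14, 17, 18, 22]; color 3: [1].

χ(G) = 3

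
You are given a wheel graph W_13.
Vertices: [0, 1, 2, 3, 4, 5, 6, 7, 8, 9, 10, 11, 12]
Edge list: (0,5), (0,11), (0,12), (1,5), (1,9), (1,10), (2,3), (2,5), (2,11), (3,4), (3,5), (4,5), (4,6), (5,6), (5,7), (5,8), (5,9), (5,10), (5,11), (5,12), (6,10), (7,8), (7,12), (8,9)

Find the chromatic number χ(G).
χ(G) = 3

Clique number ω(G) = 3 (lower bound: χ ≥ ω).
The clique on [0, 5, 11] has size 3, forcing χ ≥ 3, and the coloring below uses 3 colors, so χ(G) = 3.
A valid 3-coloring: color 1: [5]; color 2: [1, 3, 6, 8, 11, 12]; color 3: [0, 2, 4, 7, 9, 10].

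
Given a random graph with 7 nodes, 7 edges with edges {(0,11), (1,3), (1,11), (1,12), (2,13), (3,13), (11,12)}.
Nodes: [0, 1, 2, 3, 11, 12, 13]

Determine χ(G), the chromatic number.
Clique number ω(G) = 3 (lower bound: χ ≥ ω).
The clique on [1, 11, 12] has size 3, forcing χ ≥ 3, and the coloring below uses 3 colors, so χ(G) = 3.
A valid 3-coloring: color 1: [2, 3, 11]; color 2: [0, 1, 13]; color 3: [12].

χ(G) = 3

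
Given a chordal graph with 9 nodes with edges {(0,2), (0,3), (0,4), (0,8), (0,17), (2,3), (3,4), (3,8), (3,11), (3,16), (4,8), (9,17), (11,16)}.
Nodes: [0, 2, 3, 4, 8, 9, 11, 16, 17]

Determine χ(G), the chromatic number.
χ(G) = 4

Clique number ω(G) = 4 (lower bound: χ ≥ ω).
The clique on [0, 3, 4, 8] has size 4, forcing χ ≥ 4, and the coloring below uses 4 colors, so χ(G) = 4.
A valid 4-coloring: color 1: [3, 17]; color 2: [0, 9, 11]; color 3: [2, 8, 16]; color 4: [4].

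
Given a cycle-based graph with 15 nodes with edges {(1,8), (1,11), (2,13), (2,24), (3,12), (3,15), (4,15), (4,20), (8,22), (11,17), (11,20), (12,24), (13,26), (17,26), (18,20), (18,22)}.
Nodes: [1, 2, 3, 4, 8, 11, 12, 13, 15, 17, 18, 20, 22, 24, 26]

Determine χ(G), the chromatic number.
χ(G) = 3

Clique number ω(G) = 2 (lower bound: χ ≥ ω).
Odd cycle [17, 26, 13, 2, 24, 12, 3, 15, 4, 20, 18, 22, 8, 1, 11] needs 3 colors (χ ≥ 3).
The coloring below uses 3 colors, so χ(G) = 3.
A valid 3-coloring: color 1: [2, 8, 11, 12, 15, 18, 26]; color 2: [1, 3, 13, 17, 20, 22, 24]; color 3: [4].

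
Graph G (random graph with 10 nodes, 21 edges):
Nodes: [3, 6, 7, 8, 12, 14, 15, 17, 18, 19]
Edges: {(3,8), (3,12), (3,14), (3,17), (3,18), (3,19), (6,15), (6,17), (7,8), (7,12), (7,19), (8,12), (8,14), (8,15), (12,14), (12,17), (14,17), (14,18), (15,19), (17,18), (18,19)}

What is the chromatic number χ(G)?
Clique number ω(G) = 4 (lower bound: χ ≥ ω).
The clique on [3, 8, 12, 14] has size 4, forcing χ ≥ 4, and the coloring below uses 4 colors, so χ(G) = 4.
A valid 4-coloring: color 1: [3, 7, 15]; color 2: [8, 17, 19]; color 3: [6, 12, 18]; color 4: [14].

χ(G) = 4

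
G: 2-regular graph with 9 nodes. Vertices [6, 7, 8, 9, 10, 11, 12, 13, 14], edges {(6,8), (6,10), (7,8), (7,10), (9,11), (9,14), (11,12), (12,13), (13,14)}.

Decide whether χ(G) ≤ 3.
Yes, G is 3-colorable

A valid 3-coloring: color 1: [6, 7, 9, 13]; color 2: [8, 10, 12, 14]; color 3: [11].
(χ(G) = 3 ≤ 3.)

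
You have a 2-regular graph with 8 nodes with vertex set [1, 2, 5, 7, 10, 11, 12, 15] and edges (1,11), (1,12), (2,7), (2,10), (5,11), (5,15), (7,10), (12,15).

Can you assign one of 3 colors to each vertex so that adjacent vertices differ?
Yes, G is 3-colorable

A valid 3-coloring: color 1: [7, 11, 12]; color 2: [1, 2, 5]; color 3: [10, 15].
(χ(G) = 3 ≤ 3.)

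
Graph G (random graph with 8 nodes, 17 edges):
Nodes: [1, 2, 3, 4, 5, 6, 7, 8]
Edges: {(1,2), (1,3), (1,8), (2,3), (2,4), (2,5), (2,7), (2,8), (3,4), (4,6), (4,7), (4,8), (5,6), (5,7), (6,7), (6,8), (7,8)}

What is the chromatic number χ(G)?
Clique number ω(G) = 4 (lower bound: χ ≥ ω).
The clique on [2, 4, 7, 8] has size 4, forcing χ ≥ 4, and the coloring below uses 4 colors, so χ(G) = 4.
A valid 4-coloring: color 1: [2, 6]; color 2: [3, 5, 8]; color 3: [1, 4]; color 4: [7].

χ(G) = 4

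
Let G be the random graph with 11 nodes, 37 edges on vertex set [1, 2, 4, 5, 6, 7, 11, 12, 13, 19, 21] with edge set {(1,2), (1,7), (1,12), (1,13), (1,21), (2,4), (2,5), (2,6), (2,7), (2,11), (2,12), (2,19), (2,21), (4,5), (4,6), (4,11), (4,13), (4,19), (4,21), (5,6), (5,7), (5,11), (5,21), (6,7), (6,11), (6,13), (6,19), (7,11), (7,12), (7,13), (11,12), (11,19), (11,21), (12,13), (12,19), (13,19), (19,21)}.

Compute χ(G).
χ(G) = 5

Clique number ω(G) = 5 (lower bound: χ ≥ ω).
The clique on [2, 4, 11, 19, 21] has size 5, forcing χ ≥ 5, and the coloring below uses 5 colors, so χ(G) = 5.
A valid 5-coloring: color 1: [2, 13]; color 2: [1, 11]; color 3: [5, 19]; color 4: [4, 7]; color 5: [6, 12, 21].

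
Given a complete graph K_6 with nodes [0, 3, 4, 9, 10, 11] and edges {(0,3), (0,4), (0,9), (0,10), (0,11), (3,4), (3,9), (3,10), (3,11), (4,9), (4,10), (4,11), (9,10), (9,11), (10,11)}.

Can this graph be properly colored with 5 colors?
The clique on vertices [0, 3, 4, 9, 10, 11] has size 6 > 5, so it alone needs 6 colors.

No, G is not 5-colorable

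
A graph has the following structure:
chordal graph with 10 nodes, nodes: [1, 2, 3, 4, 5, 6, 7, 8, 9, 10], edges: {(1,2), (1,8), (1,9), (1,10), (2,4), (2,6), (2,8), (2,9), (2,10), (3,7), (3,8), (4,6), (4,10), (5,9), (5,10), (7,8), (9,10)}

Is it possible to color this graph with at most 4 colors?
Yes, G is 4-colorable

A valid 4-coloring: color 1: [2, 5, 7]; color 2: [6, 8, 10]; color 3: [1, 3, 4]; color 4: [9].
(χ(G) = 4 ≤ 4.)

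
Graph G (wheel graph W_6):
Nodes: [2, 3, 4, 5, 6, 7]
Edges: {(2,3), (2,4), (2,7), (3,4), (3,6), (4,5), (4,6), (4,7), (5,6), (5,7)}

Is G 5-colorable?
Yes, G is 5-colorable

A valid 5-coloring: color 1: [4]; color 2: [2, 6]; color 3: [3, 7]; color 4: [5].
(χ(G) = 4 ≤ 5.)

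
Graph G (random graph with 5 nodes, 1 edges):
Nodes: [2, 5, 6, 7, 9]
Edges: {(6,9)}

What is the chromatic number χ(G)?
Clique number ω(G) = 2 (lower bound: χ ≥ ω).
The graph is bipartite (no odd cycle), so 2 colors suffice: χ(G) = 2.
A valid 2-coloring: color 1: [2, 5, 6, 7]; color 2: [9].

χ(G) = 2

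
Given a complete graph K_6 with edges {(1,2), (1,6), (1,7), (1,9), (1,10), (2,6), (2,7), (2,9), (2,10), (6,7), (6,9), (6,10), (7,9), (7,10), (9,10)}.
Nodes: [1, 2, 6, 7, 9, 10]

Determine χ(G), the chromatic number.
Clique number ω(G) = 6 (lower bound: χ ≥ ω).
The clique on [1, 2, 6, 7, 9, 10] has size 6, forcing χ ≥ 6, and the coloring below uses 6 colors, so χ(G) = 6.
A valid 6-coloring: color 1: [9]; color 2: [1]; color 3: [2]; color 4: [7]; color 5: [10]; color 6: [6].

χ(G) = 6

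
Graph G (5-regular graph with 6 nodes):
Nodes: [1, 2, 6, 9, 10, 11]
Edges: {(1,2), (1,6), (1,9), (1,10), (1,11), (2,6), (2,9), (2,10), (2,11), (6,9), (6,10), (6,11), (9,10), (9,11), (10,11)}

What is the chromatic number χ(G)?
χ(G) = 6

Clique number ω(G) = 6 (lower bound: χ ≥ ω).
The clique on [1, 2, 6, 9, 10, 11] has size 6, forcing χ ≥ 6, and the coloring below uses 6 colors, so χ(G) = 6.
A valid 6-coloring: color 1: [6]; color 2: [9]; color 3: [2]; color 4: [11]; color 5: [10]; color 6: [1].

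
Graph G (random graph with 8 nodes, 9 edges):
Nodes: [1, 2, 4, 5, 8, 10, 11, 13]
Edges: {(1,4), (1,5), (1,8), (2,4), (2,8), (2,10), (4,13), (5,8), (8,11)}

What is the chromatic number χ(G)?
χ(G) = 3

Clique number ω(G) = 3 (lower bound: χ ≥ ω).
The clique on [1, 5, 8] has size 3, forcing χ ≥ 3, and the coloring below uses 3 colors, so χ(G) = 3.
A valid 3-coloring: color 1: [4, 8, 10]; color 2: [2, 5, 11, 13]; color 3: [1].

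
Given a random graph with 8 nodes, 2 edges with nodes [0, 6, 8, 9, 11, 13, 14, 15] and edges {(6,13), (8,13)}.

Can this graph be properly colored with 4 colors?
A valid 4-coloring: color 1: [0, 9, 11, 13, 14, 15]; color 2: [6, 8].
(χ(G) = 2 ≤ 4.)

Yes, G is 4-colorable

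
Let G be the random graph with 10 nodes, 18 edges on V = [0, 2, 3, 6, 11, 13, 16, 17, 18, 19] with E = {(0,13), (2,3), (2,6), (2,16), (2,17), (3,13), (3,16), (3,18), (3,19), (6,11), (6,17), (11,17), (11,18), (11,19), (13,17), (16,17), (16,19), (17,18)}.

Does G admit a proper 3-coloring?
Suppose a proper 3-coloring c exists. The clique [2, 3, 16] takes 3 distinct colors; by symmetry let c(2) = 1, c(3) = 2, c(16) = 3.
- Vertex 17: neighbors [2, 16] already have colors [1, 3] ⇒ c(17) = 2.
- Vertex 6: neighbors [2, 17] already have colors [1, 2] ⇒ c(6) = 3.
- Vertex 11: neighbors [17, 6] already have colors [2, 3] ⇒ c(11) = 1.
- Vertex 19: neighbors [11, 3, 16] already have colors [1, 2, 3] — all 3 colors blocked. Contradiction.
The forced assignments end in a contradiction, so G has no proper 3-coloring (χ ≥ 4).

No, G is not 3-colorable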